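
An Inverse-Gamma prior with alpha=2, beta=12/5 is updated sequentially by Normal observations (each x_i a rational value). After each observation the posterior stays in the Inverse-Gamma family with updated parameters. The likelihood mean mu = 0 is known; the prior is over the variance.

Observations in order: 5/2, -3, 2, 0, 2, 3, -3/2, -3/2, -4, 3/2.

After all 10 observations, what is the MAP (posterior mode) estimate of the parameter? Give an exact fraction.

299/80

obs 1: x=5/2 → posterior Inverse-Gamma(5/2, 221/40)
obs 2: x=-3 → posterior Inverse-Gamma(3, 401/40)
obs 3: x=2 → posterior Inverse-Gamma(7/2, 481/40)
obs 4: x=0 → posterior Inverse-Gamma(4, 481/40)
obs 5: x=2 → posterior Inverse-Gamma(9/2, 561/40)
obs 6: x=3 → posterior Inverse-Gamma(5, 741/40)
obs 7: x=-3/2 → posterior Inverse-Gamma(11/2, 393/20)
obs 8: x=-3/2 → posterior Inverse-Gamma(6, 831/40)
obs 9: x=-4 → posterior Inverse-Gamma(13/2, 1151/40)
obs 10: x=3/2 → posterior Inverse-Gamma(7, 299/10)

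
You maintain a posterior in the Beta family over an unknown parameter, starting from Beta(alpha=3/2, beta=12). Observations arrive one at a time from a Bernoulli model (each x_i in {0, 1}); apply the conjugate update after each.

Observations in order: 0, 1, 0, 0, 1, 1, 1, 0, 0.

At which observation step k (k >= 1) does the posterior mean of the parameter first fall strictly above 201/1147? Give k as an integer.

k = 5

obs 1: x=0 → posterior Beta(3/2, 13)
obs 2: x=1 → posterior Beta(5/2, 13)
obs 3: x=0 → posterior Beta(5/2, 14)
obs 4: x=0 → posterior Beta(5/2, 15)
obs 5: x=1 → posterior Beta(7/2, 15)
obs 6: x=1 → posterior Beta(9/2, 15)
obs 7: x=1 → posterior Beta(11/2, 15)
obs 8: x=0 → posterior Beta(11/2, 16)
obs 9: x=0 → posterior Beta(11/2, 17)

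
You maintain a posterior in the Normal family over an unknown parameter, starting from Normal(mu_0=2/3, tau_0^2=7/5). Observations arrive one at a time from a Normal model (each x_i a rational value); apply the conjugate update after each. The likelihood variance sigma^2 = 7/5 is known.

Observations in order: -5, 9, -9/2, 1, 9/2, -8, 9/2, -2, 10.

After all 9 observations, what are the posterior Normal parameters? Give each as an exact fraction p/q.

mu_0=61/60, tau_0^2=7/50

obs 1: x=-5 → posterior Normal(-13/6, 7/10)
obs 2: x=9 → posterior Normal(14/9, 7/15)
obs 3: x=-9/2 → posterior Normal(1/24, 7/20)
obs 4: x=1 → posterior Normal(7/30, 7/25)
obs 5: x=9/2 → posterior Normal(17/18, 7/30)
obs 6: x=-8 → posterior Normal(-1/3, 1/5)
obs 7: x=9/2 → posterior Normal(13/48, 7/40)
obs 8: x=-2 → posterior Normal(1/54, 7/45)
obs 9: x=10 → posterior Normal(61/60, 7/50)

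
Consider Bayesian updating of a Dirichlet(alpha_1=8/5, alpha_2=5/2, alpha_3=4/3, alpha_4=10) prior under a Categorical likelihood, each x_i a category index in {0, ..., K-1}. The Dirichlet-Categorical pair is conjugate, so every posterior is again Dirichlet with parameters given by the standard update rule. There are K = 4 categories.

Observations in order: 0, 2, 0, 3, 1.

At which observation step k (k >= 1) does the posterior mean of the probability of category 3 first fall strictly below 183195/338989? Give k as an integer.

obs 1: x=0 → posterior Dirichlet(13/5, 5/2, 4/3, 10)
obs 2: x=2 → posterior Dirichlet(13/5, 5/2, 7/3, 10)
obs 3: x=0 → posterior Dirichlet(18/5, 5/2, 7/3, 10)
obs 4: x=3 → posterior Dirichlet(18/5, 5/2, 7/3, 11)
obs 5: x=1 → posterior Dirichlet(18/5, 7/2, 7/3, 11)

k = 5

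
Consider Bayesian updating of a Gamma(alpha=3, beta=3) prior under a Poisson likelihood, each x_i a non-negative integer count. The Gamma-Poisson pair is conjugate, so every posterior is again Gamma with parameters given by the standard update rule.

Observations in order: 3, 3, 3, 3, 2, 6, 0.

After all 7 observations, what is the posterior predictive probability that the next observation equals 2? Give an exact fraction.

27600000000000000000000000/108347059433883722041830251

obs 1: x=3 → posterior Gamma(6, 4)
obs 2: x=3 → posterior Gamma(9, 5)
obs 3: x=3 → posterior Gamma(12, 6)
obs 4: x=3 → posterior Gamma(15, 7)
obs 5: x=2 → posterior Gamma(17, 8)
obs 6: x=6 → posterior Gamma(23, 9)
obs 7: x=0 → posterior Gamma(23, 10)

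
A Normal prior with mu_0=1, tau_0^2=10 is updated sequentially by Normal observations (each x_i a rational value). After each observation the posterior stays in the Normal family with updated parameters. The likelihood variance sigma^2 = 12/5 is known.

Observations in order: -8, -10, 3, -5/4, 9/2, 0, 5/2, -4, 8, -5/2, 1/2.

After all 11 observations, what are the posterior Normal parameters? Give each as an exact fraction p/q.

mu_0=-701/1124, tau_0^2=60/281

obs 1: x=-8 → posterior Normal(-194/31, 60/31)
obs 2: x=-10 → posterior Normal(-111/14, 15/14)
obs 3: x=3 → posterior Normal(-41/9, 20/27)
obs 4: x=-5/4 → posterior Normal(-1601/424, 30/53)
obs 5: x=9/2 → posterior Normal(-1151/524, 60/131)
obs 6: x=0 → posterior Normal(-1151/624, 5/13)
obs 7: x=5/2 → posterior Normal(-901/724, 60/181)
obs 8: x=-4 → posterior Normal(-1301/824, 30/103)
obs 9: x=8 → posterior Normal(-167/308, 20/77)
obs 10: x=-5/2 → posterior Normal(-751/1024, 15/64)
obs 11: x=1/2 → posterior Normal(-701/1124, 60/281)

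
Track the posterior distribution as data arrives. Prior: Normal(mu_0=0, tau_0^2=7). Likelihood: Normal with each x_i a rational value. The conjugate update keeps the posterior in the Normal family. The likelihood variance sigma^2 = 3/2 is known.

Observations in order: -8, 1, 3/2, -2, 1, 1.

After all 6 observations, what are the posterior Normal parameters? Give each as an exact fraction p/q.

obs 1: x=-8 → posterior Normal(-112/17, 21/17)
obs 2: x=1 → posterior Normal(-98/31, 21/31)
obs 3: x=3/2 → posterior Normal(-77/45, 7/15)
obs 4: x=-2 → posterior Normal(-105/59, 21/59)
obs 5: x=1 → posterior Normal(-91/73, 21/73)
obs 6: x=1 → posterior Normal(-77/87, 7/29)

mu_0=-77/87, tau_0^2=7/29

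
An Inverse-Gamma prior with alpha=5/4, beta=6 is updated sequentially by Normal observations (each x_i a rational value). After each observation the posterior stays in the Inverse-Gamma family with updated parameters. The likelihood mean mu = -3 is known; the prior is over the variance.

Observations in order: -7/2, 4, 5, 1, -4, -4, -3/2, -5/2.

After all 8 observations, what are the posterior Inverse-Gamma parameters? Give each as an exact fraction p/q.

alpha=21/4, beta=583/8

obs 1: x=-7/2 → posterior Inverse-Gamma(7/4, 49/8)
obs 2: x=4 → posterior Inverse-Gamma(9/4, 245/8)
obs 3: x=5 → posterior Inverse-Gamma(11/4, 501/8)
obs 4: x=1 → posterior Inverse-Gamma(13/4, 565/8)
obs 5: x=-4 → posterior Inverse-Gamma(15/4, 569/8)
obs 6: x=-4 → posterior Inverse-Gamma(17/4, 573/8)
obs 7: x=-3/2 → posterior Inverse-Gamma(19/4, 291/4)
obs 8: x=-5/2 → posterior Inverse-Gamma(21/4, 583/8)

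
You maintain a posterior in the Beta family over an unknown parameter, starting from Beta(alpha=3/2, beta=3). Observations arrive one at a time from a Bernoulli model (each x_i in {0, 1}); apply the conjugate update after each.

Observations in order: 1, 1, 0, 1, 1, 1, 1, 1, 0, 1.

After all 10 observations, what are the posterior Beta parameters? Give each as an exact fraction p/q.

alpha=19/2, beta=5

obs 1: x=1 → posterior Beta(5/2, 3)
obs 2: x=1 → posterior Beta(7/2, 3)
obs 3: x=0 → posterior Beta(7/2, 4)
obs 4: x=1 → posterior Beta(9/2, 4)
obs 5: x=1 → posterior Beta(11/2, 4)
obs 6: x=1 → posterior Beta(13/2, 4)
obs 7: x=1 → posterior Beta(15/2, 4)
obs 8: x=1 → posterior Beta(17/2, 4)
obs 9: x=0 → posterior Beta(17/2, 5)
obs 10: x=1 → posterior Beta(19/2, 5)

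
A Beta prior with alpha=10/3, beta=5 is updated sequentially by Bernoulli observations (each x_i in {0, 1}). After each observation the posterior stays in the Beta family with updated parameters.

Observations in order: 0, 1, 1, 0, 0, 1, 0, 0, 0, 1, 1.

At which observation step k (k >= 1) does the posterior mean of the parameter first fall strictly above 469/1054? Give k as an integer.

obs 1: x=0 → posterior Beta(10/3, 6)
obs 2: x=1 → posterior Beta(13/3, 6)
obs 3: x=1 → posterior Beta(16/3, 6)
obs 4: x=0 → posterior Beta(16/3, 7)
obs 5: x=0 → posterior Beta(16/3, 8)
obs 6: x=1 → posterior Beta(19/3, 8)
obs 7: x=0 → posterior Beta(19/3, 9)
obs 8: x=0 → posterior Beta(19/3, 10)
obs 9: x=0 → posterior Beta(19/3, 11)
obs 10: x=1 → posterior Beta(22/3, 11)
obs 11: x=1 → posterior Beta(25/3, 11)

k = 3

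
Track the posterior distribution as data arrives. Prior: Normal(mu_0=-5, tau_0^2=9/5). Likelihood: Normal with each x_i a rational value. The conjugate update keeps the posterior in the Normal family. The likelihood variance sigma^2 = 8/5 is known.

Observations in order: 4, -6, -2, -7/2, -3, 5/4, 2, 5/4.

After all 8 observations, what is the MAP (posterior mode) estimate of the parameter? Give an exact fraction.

-47/40

obs 1: x=4 → posterior Normal(-4/17, 72/85)
obs 2: x=-6 → posterior Normal(-29/13, 36/65)
obs 3: x=-2 → posterior Normal(-76/35, 72/175)
obs 4: x=-7/2 → posterior Normal(-215/88, 18/55)
obs 5: x=-3 → posterior Normal(-269/106, 72/265)
obs 6: x=5/4 → posterior Normal(-493/248, 36/155)
obs 7: x=2 → posterior Normal(-421/284, 72/355)
obs 8: x=5/4 → posterior Normal(-47/40, 9/50)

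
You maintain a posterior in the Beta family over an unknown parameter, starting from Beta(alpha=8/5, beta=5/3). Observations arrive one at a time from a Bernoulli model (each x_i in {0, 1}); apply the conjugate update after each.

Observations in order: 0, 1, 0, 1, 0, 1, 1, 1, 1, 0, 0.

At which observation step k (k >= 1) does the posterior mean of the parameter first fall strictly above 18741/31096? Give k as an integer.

obs 1: x=0 → posterior Beta(8/5, 8/3)
obs 2: x=1 → posterior Beta(13/5, 8/3)
obs 3: x=0 → posterior Beta(13/5, 11/3)
obs 4: x=1 → posterior Beta(18/5, 11/3)
obs 5: x=0 → posterior Beta(18/5, 14/3)
obs 6: x=1 → posterior Beta(23/5, 14/3)
obs 7: x=1 → posterior Beta(28/5, 14/3)
obs 8: x=1 → posterior Beta(33/5, 14/3)
obs 9: x=1 → posterior Beta(38/5, 14/3)
obs 10: x=0 → posterior Beta(38/5, 17/3)
obs 11: x=0 → posterior Beta(38/5, 20/3)

k = 9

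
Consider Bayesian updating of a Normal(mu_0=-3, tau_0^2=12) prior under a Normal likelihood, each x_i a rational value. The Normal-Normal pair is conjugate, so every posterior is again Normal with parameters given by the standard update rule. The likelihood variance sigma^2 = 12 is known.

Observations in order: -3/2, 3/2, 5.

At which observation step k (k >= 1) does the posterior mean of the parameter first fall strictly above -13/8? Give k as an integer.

obs 1: x=-3/2 → posterior Normal(-9/4, 6)
obs 2: x=3/2 → posterior Normal(-1, 4)
obs 3: x=5 → posterior Normal(1/2, 3)

k = 2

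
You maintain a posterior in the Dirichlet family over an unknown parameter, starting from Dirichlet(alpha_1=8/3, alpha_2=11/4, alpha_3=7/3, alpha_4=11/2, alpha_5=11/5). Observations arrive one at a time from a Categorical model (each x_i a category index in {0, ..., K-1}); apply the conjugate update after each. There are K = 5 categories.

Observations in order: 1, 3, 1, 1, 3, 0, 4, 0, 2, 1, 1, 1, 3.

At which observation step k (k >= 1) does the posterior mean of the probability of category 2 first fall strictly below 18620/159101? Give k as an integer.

k = 5

obs 1: x=1 → posterior Dirichlet(8/3, 15/4, 7/3, 11/2, 11/5)
obs 2: x=3 → posterior Dirichlet(8/3, 15/4, 7/3, 13/2, 11/5)
obs 3: x=1 → posterior Dirichlet(8/3, 19/4, 7/3, 13/2, 11/5)
obs 4: x=1 → posterior Dirichlet(8/3, 23/4, 7/3, 13/2, 11/5)
obs 5: x=3 → posterior Dirichlet(8/3, 23/4, 7/3, 15/2, 11/5)
obs 6: x=0 → posterior Dirichlet(11/3, 23/4, 7/3, 15/2, 11/5)
obs 7: x=4 → posterior Dirichlet(11/3, 23/4, 7/3, 15/2, 16/5)
obs 8: x=0 → posterior Dirichlet(14/3, 23/4, 7/3, 15/2, 16/5)
obs 9: x=2 → posterior Dirichlet(14/3, 23/4, 10/3, 15/2, 16/5)
obs 10: x=1 → posterior Dirichlet(14/3, 27/4, 10/3, 15/2, 16/5)
obs 11: x=1 → posterior Dirichlet(14/3, 31/4, 10/3, 15/2, 16/5)
obs 12: x=1 → posterior Dirichlet(14/3, 35/4, 10/3, 15/2, 16/5)
obs 13: x=3 → posterior Dirichlet(14/3, 35/4, 10/3, 17/2, 16/5)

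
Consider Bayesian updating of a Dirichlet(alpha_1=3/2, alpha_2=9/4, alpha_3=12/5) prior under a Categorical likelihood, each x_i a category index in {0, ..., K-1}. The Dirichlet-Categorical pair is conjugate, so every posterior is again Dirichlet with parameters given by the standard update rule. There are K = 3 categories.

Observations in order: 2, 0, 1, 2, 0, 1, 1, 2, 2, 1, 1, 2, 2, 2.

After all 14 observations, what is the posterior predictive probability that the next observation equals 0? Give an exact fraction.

obs 1: x=2 → posterior Dirichlet(3/2, 9/4, 17/5)
obs 2: x=0 → posterior Dirichlet(5/2, 9/4, 17/5)
obs 3: x=1 → posterior Dirichlet(5/2, 13/4, 17/5)
obs 4: x=2 → posterior Dirichlet(5/2, 13/4, 22/5)
obs 5: x=0 → posterior Dirichlet(7/2, 13/4, 22/5)
obs 6: x=1 → posterior Dirichlet(7/2, 17/4, 22/5)
obs 7: x=1 → posterior Dirichlet(7/2, 21/4, 22/5)
obs 8: x=2 → posterior Dirichlet(7/2, 21/4, 27/5)
obs 9: x=2 → posterior Dirichlet(7/2, 21/4, 32/5)
obs 10: x=1 → posterior Dirichlet(7/2, 25/4, 32/5)
obs 11: x=1 → posterior Dirichlet(7/2, 29/4, 32/5)
obs 12: x=2 → posterior Dirichlet(7/2, 29/4, 37/5)
obs 13: x=2 → posterior Dirichlet(7/2, 29/4, 42/5)
obs 14: x=2 → posterior Dirichlet(7/2, 29/4, 47/5)

70/403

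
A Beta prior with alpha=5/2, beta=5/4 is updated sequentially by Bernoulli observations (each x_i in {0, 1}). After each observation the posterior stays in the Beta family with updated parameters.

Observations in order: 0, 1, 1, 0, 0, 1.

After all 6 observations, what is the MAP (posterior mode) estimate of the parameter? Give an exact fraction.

18/31

obs 1: x=0 → posterior Beta(5/2, 9/4)
obs 2: x=1 → posterior Beta(7/2, 9/4)
obs 3: x=1 → posterior Beta(9/2, 9/4)
obs 4: x=0 → posterior Beta(9/2, 13/4)
obs 5: x=0 → posterior Beta(9/2, 17/4)
obs 6: x=1 → posterior Beta(11/2, 17/4)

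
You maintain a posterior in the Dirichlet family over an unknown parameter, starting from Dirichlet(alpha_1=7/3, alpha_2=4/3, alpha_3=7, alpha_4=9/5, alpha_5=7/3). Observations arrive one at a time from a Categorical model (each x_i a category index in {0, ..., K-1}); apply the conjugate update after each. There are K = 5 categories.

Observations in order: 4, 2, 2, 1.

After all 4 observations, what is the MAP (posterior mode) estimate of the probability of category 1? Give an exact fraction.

obs 1: x=4 → posterior Dirichlet(7/3, 4/3, 7, 9/5, 10/3)
obs 2: x=2 → posterior Dirichlet(7/3, 4/3, 8, 9/5, 10/3)
obs 3: x=2 → posterior Dirichlet(7/3, 4/3, 9, 9/5, 10/3)
obs 4: x=1 → posterior Dirichlet(7/3, 7/3, 9, 9/5, 10/3)

20/207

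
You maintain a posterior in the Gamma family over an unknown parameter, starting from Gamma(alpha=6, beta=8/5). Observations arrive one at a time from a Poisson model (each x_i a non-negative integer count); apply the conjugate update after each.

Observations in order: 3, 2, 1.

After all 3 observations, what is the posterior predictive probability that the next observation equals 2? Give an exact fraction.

21366758821219812975/91029559914971267072

obs 1: x=3 → posterior Gamma(9, 13/5)
obs 2: x=2 → posterior Gamma(11, 18/5)
obs 3: x=1 → posterior Gamma(12, 23/5)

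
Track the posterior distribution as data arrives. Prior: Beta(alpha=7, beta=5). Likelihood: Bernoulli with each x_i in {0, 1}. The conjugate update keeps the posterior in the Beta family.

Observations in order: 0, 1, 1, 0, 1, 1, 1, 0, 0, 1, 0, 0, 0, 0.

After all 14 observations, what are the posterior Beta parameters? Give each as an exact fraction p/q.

alpha=13, beta=13

obs 1: x=0 → posterior Beta(7, 6)
obs 2: x=1 → posterior Beta(8, 6)
obs 3: x=1 → posterior Beta(9, 6)
obs 4: x=0 → posterior Beta(9, 7)
obs 5: x=1 → posterior Beta(10, 7)
obs 6: x=1 → posterior Beta(11, 7)
obs 7: x=1 → posterior Beta(12, 7)
obs 8: x=0 → posterior Beta(12, 8)
obs 9: x=0 → posterior Beta(12, 9)
obs 10: x=1 → posterior Beta(13, 9)
obs 11: x=0 → posterior Beta(13, 10)
obs 12: x=0 → posterior Beta(13, 11)
obs 13: x=0 → posterior Beta(13, 12)
obs 14: x=0 → posterior Beta(13, 13)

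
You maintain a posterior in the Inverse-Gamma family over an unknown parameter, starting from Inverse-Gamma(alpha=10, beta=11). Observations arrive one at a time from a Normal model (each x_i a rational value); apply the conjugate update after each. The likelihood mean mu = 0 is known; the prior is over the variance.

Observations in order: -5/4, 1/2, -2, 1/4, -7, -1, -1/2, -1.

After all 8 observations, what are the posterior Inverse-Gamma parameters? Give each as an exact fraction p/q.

alpha=14, beta=633/16

obs 1: x=-5/4 → posterior Inverse-Gamma(21/2, 377/32)
obs 2: x=1/2 → posterior Inverse-Gamma(11, 381/32)
obs 3: x=-2 → posterior Inverse-Gamma(23/2, 445/32)
obs 4: x=1/4 → posterior Inverse-Gamma(12, 223/16)
obs 5: x=-7 → posterior Inverse-Gamma(25/2, 615/16)
obs 6: x=-1 → posterior Inverse-Gamma(13, 623/16)
obs 7: x=-1/2 → posterior Inverse-Gamma(27/2, 625/16)
obs 8: x=-1 → posterior Inverse-Gamma(14, 633/16)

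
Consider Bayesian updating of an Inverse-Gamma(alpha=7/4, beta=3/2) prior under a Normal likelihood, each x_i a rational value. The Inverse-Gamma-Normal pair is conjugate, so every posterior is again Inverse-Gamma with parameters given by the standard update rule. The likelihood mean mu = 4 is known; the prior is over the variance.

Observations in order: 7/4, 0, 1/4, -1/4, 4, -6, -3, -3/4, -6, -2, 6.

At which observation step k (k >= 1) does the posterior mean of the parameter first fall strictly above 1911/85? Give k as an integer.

obs 1: x=7/4 → posterior Inverse-Gamma(9/4, 129/32)
obs 2: x=0 → posterior Inverse-Gamma(11/4, 385/32)
obs 3: x=1/4 → posterior Inverse-Gamma(13/4, 305/16)
obs 4: x=-1/4 → posterior Inverse-Gamma(15/4, 899/32)
obs 5: x=4 → posterior Inverse-Gamma(17/4, 899/32)
obs 6: x=-6 → posterior Inverse-Gamma(19/4, 2499/32)
obs 7: x=-3 → posterior Inverse-Gamma(21/4, 3283/32)
obs 8: x=-3/4 → posterior Inverse-Gamma(23/4, 911/8)
obs 9: x=-6 → posterior Inverse-Gamma(25/4, 1311/8)
obs 10: x=-2 → posterior Inverse-Gamma(27/4, 1455/8)
obs 11: x=6 → posterior Inverse-Gamma(29/4, 1471/8)

k = 7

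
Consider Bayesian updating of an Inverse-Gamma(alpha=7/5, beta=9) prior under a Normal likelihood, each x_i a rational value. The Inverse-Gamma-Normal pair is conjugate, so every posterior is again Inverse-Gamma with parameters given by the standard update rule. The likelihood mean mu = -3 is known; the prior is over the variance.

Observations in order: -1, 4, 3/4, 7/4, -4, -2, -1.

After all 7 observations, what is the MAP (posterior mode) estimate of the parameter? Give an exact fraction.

4545/472

obs 1: x=-1 → posterior Inverse-Gamma(19/10, 11)
obs 2: x=4 → posterior Inverse-Gamma(12/5, 71/2)
obs 3: x=3/4 → posterior Inverse-Gamma(29/10, 1361/32)
obs 4: x=7/4 → posterior Inverse-Gamma(17/5, 861/16)
obs 5: x=-4 → posterior Inverse-Gamma(39/10, 869/16)
obs 6: x=-2 → posterior Inverse-Gamma(22/5, 877/16)
obs 7: x=-1 → posterior Inverse-Gamma(49/10, 909/16)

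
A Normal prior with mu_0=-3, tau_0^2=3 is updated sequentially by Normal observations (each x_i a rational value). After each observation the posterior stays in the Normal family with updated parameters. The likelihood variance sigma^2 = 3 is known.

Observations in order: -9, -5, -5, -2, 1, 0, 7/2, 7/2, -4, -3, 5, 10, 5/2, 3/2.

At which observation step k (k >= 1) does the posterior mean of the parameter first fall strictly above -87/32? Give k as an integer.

k = 7

obs 1: x=-9 → posterior Normal(-6, 3/2)
obs 2: x=-5 → posterior Normal(-17/3, 1)
obs 3: x=-5 → posterior Normal(-11/2, 3/4)
obs 4: x=-2 → posterior Normal(-24/5, 3/5)
obs 5: x=1 → posterior Normal(-23/6, 1/2)
obs 6: x=0 → posterior Normal(-23/7, 3/7)
obs 7: x=7/2 → posterior Normal(-39/16, 3/8)
obs 8: x=7/2 → posterior Normal(-16/9, 1/3)
obs 9: x=-4 → posterior Normal(-2, 3/10)
obs 10: x=-3 → posterior Normal(-23/11, 3/11)
obs 11: x=5 → posterior Normal(-3/2, 1/4)
obs 12: x=10 → posterior Normal(-8/13, 3/13)
obs 13: x=5/2 → posterior Normal(-11/28, 3/14)
obs 14: x=3/2 → posterior Normal(-4/15, 1/5)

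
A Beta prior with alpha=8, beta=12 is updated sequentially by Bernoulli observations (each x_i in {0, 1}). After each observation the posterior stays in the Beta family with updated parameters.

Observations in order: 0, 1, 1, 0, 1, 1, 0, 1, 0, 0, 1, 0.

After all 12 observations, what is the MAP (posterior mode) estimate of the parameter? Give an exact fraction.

obs 1: x=0 → posterior Beta(8, 13)
obs 2: x=1 → posterior Beta(9, 13)
obs 3: x=1 → posterior Beta(10, 13)
obs 4: x=0 → posterior Beta(10, 14)
obs 5: x=1 → posterior Beta(11, 14)
obs 6: x=1 → posterior Beta(12, 14)
obs 7: x=0 → posterior Beta(12, 15)
obs 8: x=1 → posterior Beta(13, 15)
obs 9: x=0 → posterior Beta(13, 16)
obs 10: x=0 → posterior Beta(13, 17)
obs 11: x=1 → posterior Beta(14, 17)
obs 12: x=0 → posterior Beta(14, 18)

13/30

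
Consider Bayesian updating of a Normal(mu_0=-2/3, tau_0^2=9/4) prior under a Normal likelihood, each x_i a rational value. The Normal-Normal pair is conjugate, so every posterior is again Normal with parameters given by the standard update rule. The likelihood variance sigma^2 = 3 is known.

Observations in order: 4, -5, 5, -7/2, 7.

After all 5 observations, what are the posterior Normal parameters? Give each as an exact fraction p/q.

obs 1: x=4 → posterior Normal(4/3, 9/7)
obs 2: x=-5 → posterior Normal(-17/30, 9/10)
obs 3: x=5 → posterior Normal(28/39, 9/13)
obs 4: x=-7/2 → posterior Normal(-7/96, 9/16)
obs 5: x=7 → posterior Normal(119/114, 9/19)

mu_0=119/114, tau_0^2=9/19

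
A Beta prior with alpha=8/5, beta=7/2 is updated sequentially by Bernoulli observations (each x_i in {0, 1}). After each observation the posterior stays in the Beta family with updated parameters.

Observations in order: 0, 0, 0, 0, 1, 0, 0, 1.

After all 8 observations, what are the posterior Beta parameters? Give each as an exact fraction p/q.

obs 1: x=0 → posterior Beta(8/5, 9/2)
obs 2: x=0 → posterior Beta(8/5, 11/2)
obs 3: x=0 → posterior Beta(8/5, 13/2)
obs 4: x=0 → posterior Beta(8/5, 15/2)
obs 5: x=1 → posterior Beta(13/5, 15/2)
obs 6: x=0 → posterior Beta(13/5, 17/2)
obs 7: x=0 → posterior Beta(13/5, 19/2)
obs 8: x=1 → posterior Beta(18/5, 19/2)

alpha=18/5, beta=19/2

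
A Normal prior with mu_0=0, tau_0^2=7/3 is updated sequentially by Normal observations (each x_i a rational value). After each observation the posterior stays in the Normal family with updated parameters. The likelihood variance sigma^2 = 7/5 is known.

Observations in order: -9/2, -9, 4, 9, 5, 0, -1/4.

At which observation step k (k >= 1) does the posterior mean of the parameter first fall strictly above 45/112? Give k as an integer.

obs 1: x=-9/2 → posterior Normal(-45/16, 7/8)
obs 2: x=-9 → posterior Normal(-135/26, 7/13)
obs 3: x=4 → posterior Normal(-95/36, 7/18)
obs 4: x=9 → posterior Normal(-5/46, 7/23)
obs 5: x=5 → posterior Normal(45/56, 1/4)
obs 6: x=0 → posterior Normal(15/22, 7/33)
obs 7: x=-1/4 → posterior Normal(85/152, 7/38)

k = 5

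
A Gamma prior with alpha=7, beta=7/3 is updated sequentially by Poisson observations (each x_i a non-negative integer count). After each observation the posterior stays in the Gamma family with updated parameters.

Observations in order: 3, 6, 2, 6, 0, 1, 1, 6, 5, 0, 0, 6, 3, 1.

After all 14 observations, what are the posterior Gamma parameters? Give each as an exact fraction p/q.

obs 1: x=3 → posterior Gamma(10, 10/3)
obs 2: x=6 → posterior Gamma(16, 13/3)
obs 3: x=2 → posterior Gamma(18, 16/3)
obs 4: x=6 → posterior Gamma(24, 19/3)
obs 5: x=0 → posterior Gamma(24, 22/3)
obs 6: x=1 → posterior Gamma(25, 25/3)
obs 7: x=1 → posterior Gamma(26, 28/3)
obs 8: x=6 → posterior Gamma(32, 31/3)
obs 9: x=5 → posterior Gamma(37, 34/3)
obs 10: x=0 → posterior Gamma(37, 37/3)
obs 11: x=0 → posterior Gamma(37, 40/3)
obs 12: x=6 → posterior Gamma(43, 43/3)
obs 13: x=3 → posterior Gamma(46, 46/3)
obs 14: x=1 → posterior Gamma(47, 49/3)

alpha=47, beta=49/3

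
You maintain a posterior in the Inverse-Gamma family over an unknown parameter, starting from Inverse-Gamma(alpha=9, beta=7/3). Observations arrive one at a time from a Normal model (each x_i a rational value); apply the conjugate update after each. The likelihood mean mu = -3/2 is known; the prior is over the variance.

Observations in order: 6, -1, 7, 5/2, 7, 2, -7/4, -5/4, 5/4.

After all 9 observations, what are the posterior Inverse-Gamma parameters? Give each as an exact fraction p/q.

obs 1: x=6 → posterior Inverse-Gamma(19/2, 731/24)
obs 2: x=-1 → posterior Inverse-Gamma(10, 367/12)
obs 3: x=7 → posterior Inverse-Gamma(21/2, 1601/24)
obs 4: x=5/2 → posterior Inverse-Gamma(11, 1793/24)
obs 5: x=7 → posterior Inverse-Gamma(23/2, 665/6)
obs 6: x=2 → posterior Inverse-Gamma(12, 2807/24)
obs 7: x=-7/4 → posterior Inverse-Gamma(25/2, 11231/96)
obs 8: x=-5/4 → posterior Inverse-Gamma(13, 5617/48)
obs 9: x=5/4 → posterior Inverse-Gamma(27/2, 11597/96)

alpha=27/2, beta=11597/96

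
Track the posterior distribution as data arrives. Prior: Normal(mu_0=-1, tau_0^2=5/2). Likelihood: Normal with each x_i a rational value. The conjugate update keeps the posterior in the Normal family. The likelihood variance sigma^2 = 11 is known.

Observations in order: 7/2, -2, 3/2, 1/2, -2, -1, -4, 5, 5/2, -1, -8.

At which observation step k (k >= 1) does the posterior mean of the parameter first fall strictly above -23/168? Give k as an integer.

k = 4

obs 1: x=7/2 → posterior Normal(-1/6, 55/27)
obs 2: x=-2 → posterior Normal(-29/64, 55/32)
obs 3: x=3/2 → posterior Normal(-7/37, 55/37)
obs 4: x=1/2 → posterior Normal(-3/28, 55/42)
obs 5: x=-2 → posterior Normal(-29/94, 55/47)
obs 6: x=-1 → posterior Normal(-3/8, 55/52)
obs 7: x=-4 → posterior Normal(-79/114, 55/57)
obs 8: x=5 → posterior Normal(-29/124, 55/62)
obs 9: x=5/2 → posterior Normal(-2/67, 55/67)
obs 10: x=-1 → posterior Normal(-7/72, 55/72)
obs 11: x=-8 → posterior Normal(-47/77, 5/7)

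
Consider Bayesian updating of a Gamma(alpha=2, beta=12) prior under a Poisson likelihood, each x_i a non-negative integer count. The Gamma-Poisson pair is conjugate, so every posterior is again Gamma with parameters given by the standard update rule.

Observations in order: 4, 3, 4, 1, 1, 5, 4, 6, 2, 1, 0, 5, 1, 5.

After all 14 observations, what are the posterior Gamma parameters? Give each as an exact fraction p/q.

obs 1: x=4 → posterior Gamma(6, 13)
obs 2: x=3 → posterior Gamma(9, 14)
obs 3: x=4 → posterior Gamma(13, 15)
obs 4: x=1 → posterior Gamma(14, 16)
obs 5: x=1 → posterior Gamma(15, 17)
obs 6: x=5 → posterior Gamma(20, 18)
obs 7: x=4 → posterior Gamma(24, 19)
obs 8: x=6 → posterior Gamma(30, 20)
obs 9: x=2 → posterior Gamma(32, 21)
obs 10: x=1 → posterior Gamma(33, 22)
obs 11: x=0 → posterior Gamma(33, 23)
obs 12: x=5 → posterior Gamma(38, 24)
obs 13: x=1 → posterior Gamma(39, 25)
obs 14: x=5 → posterior Gamma(44, 26)

alpha=44, beta=26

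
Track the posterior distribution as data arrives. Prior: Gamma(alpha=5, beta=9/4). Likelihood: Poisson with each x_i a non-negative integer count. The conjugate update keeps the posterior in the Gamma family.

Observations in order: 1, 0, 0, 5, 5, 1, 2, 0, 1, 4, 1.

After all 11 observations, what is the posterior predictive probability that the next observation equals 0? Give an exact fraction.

obs 1: x=1 → posterior Gamma(6, 13/4)
obs 2: x=0 → posterior Gamma(6, 17/4)
obs 3: x=0 → posterior Gamma(6, 21/4)
obs 4: x=5 → posterior Gamma(11, 25/4)
obs 5: x=5 → posterior Gamma(16, 29/4)
obs 6: x=1 → posterior Gamma(17, 33/4)
obs 7: x=2 → posterior Gamma(19, 37/4)
obs 8: x=0 → posterior Gamma(19, 41/4)
obs 9: x=1 → posterior Gamma(20, 45/4)
obs 10: x=4 → posterior Gamma(24, 49/4)
obs 11: x=1 → posterior Gamma(25, 53/4)

12790771483610519443342791266451996229460693/78862654603529887329150858935314154890152057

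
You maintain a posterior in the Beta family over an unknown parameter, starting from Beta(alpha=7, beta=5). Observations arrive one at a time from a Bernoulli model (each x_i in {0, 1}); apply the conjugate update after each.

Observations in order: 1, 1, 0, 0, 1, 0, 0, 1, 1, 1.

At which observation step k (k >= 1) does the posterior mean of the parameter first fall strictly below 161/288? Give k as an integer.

obs 1: x=1 → posterior Beta(8, 5)
obs 2: x=1 → posterior Beta(9, 5)
obs 3: x=0 → posterior Beta(9, 6)
obs 4: x=0 → posterior Beta(9, 7)
obs 5: x=1 → posterior Beta(10, 7)
obs 6: x=0 → posterior Beta(10, 8)
obs 7: x=0 → posterior Beta(10, 9)
obs 8: x=1 → posterior Beta(11, 9)
obs 9: x=1 → posterior Beta(12, 9)
obs 10: x=1 → posterior Beta(13, 9)

k = 6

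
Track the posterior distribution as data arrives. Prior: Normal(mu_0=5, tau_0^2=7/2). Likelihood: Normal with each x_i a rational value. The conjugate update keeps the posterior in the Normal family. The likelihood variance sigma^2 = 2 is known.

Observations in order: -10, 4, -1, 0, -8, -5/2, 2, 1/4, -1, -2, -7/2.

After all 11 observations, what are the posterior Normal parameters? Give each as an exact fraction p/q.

obs 1: x=-10 → posterior Normal(-50/11, 14/11)
obs 2: x=4 → posterior Normal(-11/9, 7/9)
obs 3: x=-1 → posterior Normal(-29/25, 14/25)
obs 4: x=0 → posterior Normal(-29/32, 7/16)
obs 5: x=-8 → posterior Normal(-85/39, 14/39)
obs 6: x=-5/2 → posterior Normal(-205/92, 7/23)
obs 7: x=2 → posterior Normal(-177/106, 14/53)
obs 8: x=1/4 → posterior Normal(-347/240, 7/30)
obs 9: x=-1 → posterior Normal(-375/268, 14/67)
obs 10: x=-2 → posterior Normal(-431/296, 7/37)
obs 11: x=-7/2 → posterior Normal(-529/324, 14/81)

mu_0=-529/324, tau_0^2=14/81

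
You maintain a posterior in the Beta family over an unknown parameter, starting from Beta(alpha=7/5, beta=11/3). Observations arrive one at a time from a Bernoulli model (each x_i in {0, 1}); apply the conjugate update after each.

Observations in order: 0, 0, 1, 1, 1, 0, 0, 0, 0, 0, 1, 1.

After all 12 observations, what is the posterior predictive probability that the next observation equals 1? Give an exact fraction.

obs 1: x=0 → posterior Beta(7/5, 14/3)
obs 2: x=0 → posterior Beta(7/5, 17/3)
obs 3: x=1 → posterior Beta(12/5, 17/3)
obs 4: x=1 → posterior Beta(17/5, 17/3)
obs 5: x=1 → posterior Beta(22/5, 17/3)
obs 6: x=0 → posterior Beta(22/5, 20/3)
obs 7: x=0 → posterior Beta(22/5, 23/3)
obs 8: x=0 → posterior Beta(22/5, 26/3)
obs 9: x=0 → posterior Beta(22/5, 29/3)
obs 10: x=0 → posterior Beta(22/5, 32/3)
obs 11: x=1 → posterior Beta(27/5, 32/3)
obs 12: x=1 → posterior Beta(32/5, 32/3)

3/8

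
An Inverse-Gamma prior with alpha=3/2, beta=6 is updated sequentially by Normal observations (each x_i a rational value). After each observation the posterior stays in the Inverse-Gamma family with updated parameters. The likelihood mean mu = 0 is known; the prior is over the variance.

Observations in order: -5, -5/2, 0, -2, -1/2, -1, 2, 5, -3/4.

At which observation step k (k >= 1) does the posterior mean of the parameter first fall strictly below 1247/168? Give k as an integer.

k = 6

obs 1: x=-5 → posterior Inverse-Gamma(2, 37/2)
obs 2: x=-5/2 → posterior Inverse-Gamma(5/2, 173/8)
obs 3: x=0 → posterior Inverse-Gamma(3, 173/8)
obs 4: x=-2 → posterior Inverse-Gamma(7/2, 189/8)
obs 5: x=-1/2 → posterior Inverse-Gamma(4, 95/4)
obs 6: x=-1 → posterior Inverse-Gamma(9/2, 97/4)
obs 7: x=2 → posterior Inverse-Gamma(5, 105/4)
obs 8: x=5 → posterior Inverse-Gamma(11/2, 155/4)
obs 9: x=-3/4 → posterior Inverse-Gamma(6, 1249/32)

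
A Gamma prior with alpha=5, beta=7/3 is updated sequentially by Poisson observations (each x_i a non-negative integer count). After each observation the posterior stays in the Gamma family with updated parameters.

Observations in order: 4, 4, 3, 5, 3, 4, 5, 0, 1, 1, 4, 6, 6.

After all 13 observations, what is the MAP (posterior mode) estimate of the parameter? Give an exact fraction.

75/23

obs 1: x=4 → posterior Gamma(9, 10/3)
obs 2: x=4 → posterior Gamma(13, 13/3)
obs 3: x=3 → posterior Gamma(16, 16/3)
obs 4: x=5 → posterior Gamma(21, 19/3)
obs 5: x=3 → posterior Gamma(24, 22/3)
obs 6: x=4 → posterior Gamma(28, 25/3)
obs 7: x=5 → posterior Gamma(33, 28/3)
obs 8: x=0 → posterior Gamma(33, 31/3)
obs 9: x=1 → posterior Gamma(34, 34/3)
obs 10: x=1 → posterior Gamma(35, 37/3)
obs 11: x=4 → posterior Gamma(39, 40/3)
obs 12: x=6 → posterior Gamma(45, 43/3)
obs 13: x=6 → posterior Gamma(51, 46/3)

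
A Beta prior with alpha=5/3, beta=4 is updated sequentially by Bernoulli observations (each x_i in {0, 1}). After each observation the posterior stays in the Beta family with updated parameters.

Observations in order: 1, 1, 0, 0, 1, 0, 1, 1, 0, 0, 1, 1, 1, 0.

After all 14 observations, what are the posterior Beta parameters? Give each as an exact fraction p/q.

alpha=29/3, beta=10

obs 1: x=1 → posterior Beta(8/3, 4)
obs 2: x=1 → posterior Beta(11/3, 4)
obs 3: x=0 → posterior Beta(11/3, 5)
obs 4: x=0 → posterior Beta(11/3, 6)
obs 5: x=1 → posterior Beta(14/3, 6)
obs 6: x=0 → posterior Beta(14/3, 7)
obs 7: x=1 → posterior Beta(17/3, 7)
obs 8: x=1 → posterior Beta(20/3, 7)
obs 9: x=0 → posterior Beta(20/3, 8)
obs 10: x=0 → posterior Beta(20/3, 9)
obs 11: x=1 → posterior Beta(23/3, 9)
obs 12: x=1 → posterior Beta(26/3, 9)
obs 13: x=1 → posterior Beta(29/3, 9)
obs 14: x=0 → posterior Beta(29/3, 10)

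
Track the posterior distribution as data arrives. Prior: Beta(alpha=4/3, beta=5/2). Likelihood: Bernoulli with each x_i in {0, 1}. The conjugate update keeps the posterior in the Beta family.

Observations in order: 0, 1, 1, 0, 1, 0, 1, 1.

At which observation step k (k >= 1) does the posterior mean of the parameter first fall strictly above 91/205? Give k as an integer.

k = 3

obs 1: x=0 → posterior Beta(4/3, 7/2)
obs 2: x=1 → posterior Beta(7/3, 7/2)
obs 3: x=1 → posterior Beta(10/3, 7/2)
obs 4: x=0 → posterior Beta(10/3, 9/2)
obs 5: x=1 → posterior Beta(13/3, 9/2)
obs 6: x=0 → posterior Beta(13/3, 11/2)
obs 7: x=1 → posterior Beta(16/3, 11/2)
obs 8: x=1 → posterior Beta(19/3, 11/2)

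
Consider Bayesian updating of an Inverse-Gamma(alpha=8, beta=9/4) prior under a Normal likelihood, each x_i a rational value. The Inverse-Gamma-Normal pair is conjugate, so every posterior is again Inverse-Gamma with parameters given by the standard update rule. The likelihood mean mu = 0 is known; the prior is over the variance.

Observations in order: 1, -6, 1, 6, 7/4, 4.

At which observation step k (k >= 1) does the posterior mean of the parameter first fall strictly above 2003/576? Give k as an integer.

obs 1: x=1 → posterior Inverse-Gamma(17/2, 11/4)
obs 2: x=-6 → posterior Inverse-Gamma(9, 83/4)
obs 3: x=1 → posterior Inverse-Gamma(19/2, 85/4)
obs 4: x=6 → posterior Inverse-Gamma(10, 157/4)
obs 5: x=7/4 → posterior Inverse-Gamma(21/2, 1305/32)
obs 6: x=4 → posterior Inverse-Gamma(11, 1561/32)

k = 4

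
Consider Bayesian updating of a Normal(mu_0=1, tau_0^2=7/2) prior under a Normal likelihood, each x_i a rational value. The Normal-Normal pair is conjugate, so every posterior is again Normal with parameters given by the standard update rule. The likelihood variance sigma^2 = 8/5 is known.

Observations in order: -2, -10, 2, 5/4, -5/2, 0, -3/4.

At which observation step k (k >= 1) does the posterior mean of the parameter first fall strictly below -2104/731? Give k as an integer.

obs 1: x=-2 → posterior Normal(-18/17, 56/51)
obs 2: x=-10 → posterior Normal(-202/43, 28/43)
obs 3: x=2 → posterior Normal(-334/121, 56/121)
obs 4: x=5/4 → posterior Normal(-387/208, 14/39)
obs 5: x=-5/2 → posterior Normal(-1511/764, 56/191)
obs 6: x=0 → posterior Normal(-1511/904, 28/113)
obs 7: x=-3/4 → posterior Normal(-404/261, 56/261)

k = 2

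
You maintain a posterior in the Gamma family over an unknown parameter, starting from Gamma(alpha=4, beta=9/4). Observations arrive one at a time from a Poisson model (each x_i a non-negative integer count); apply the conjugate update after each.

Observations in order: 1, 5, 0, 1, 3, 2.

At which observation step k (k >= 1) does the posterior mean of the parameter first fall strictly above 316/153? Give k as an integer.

k = 2

obs 1: x=1 → posterior Gamma(5, 13/4)
obs 2: x=5 → posterior Gamma(10, 17/4)
obs 3: x=0 → posterior Gamma(10, 21/4)
obs 4: x=1 → posterior Gamma(11, 25/4)
obs 5: x=3 → posterior Gamma(14, 29/4)
obs 6: x=2 → posterior Gamma(16, 33/4)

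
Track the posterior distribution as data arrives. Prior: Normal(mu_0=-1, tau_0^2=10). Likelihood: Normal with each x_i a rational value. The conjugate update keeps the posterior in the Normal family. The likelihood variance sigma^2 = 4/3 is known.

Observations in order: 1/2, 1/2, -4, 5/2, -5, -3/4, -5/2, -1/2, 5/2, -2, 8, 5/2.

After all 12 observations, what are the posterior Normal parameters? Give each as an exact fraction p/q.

obs 1: x=1/2 → posterior Normal(11/34, 20/17)
obs 2: x=1/2 → posterior Normal(13/32, 5/8)
obs 3: x=-4 → posterior Normal(-1, 20/47)
obs 4: x=5/2 → posterior Normal(-19/124, 10/31)
obs 5: x=-5 → posterior Normal(-169/154, 20/77)
obs 6: x=-3/4 → posterior Normal(-383/368, 5/23)
obs 7: x=-5/2 → posterior Normal(-533/428, 20/107)
obs 8: x=-1/2 → posterior Normal(-563/488, 10/61)
obs 9: x=5/2 → posterior Normal(-413/548, 20/137)
obs 10: x=-2 → posterior Normal(-533/608, 5/38)
obs 11: x=8 → posterior Normal(-53/668, 20/167)
obs 12: x=5/2 → posterior Normal(97/728, 10/91)

mu_0=97/728, tau_0^2=10/91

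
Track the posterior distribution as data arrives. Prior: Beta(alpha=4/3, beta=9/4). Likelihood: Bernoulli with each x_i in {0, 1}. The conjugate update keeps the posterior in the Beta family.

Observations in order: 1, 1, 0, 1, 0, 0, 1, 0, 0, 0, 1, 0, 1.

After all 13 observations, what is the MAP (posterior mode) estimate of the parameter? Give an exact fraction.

76/175

obs 1: x=1 → posterior Beta(7/3, 9/4)
obs 2: x=1 → posterior Beta(10/3, 9/4)
obs 3: x=0 → posterior Beta(10/3, 13/4)
obs 4: x=1 → posterior Beta(13/3, 13/4)
obs 5: x=0 → posterior Beta(13/3, 17/4)
obs 6: x=0 → posterior Beta(13/3, 21/4)
obs 7: x=1 → posterior Beta(16/3, 21/4)
obs 8: x=0 → posterior Beta(16/3, 25/4)
obs 9: x=0 → posterior Beta(16/3, 29/4)
obs 10: x=0 → posterior Beta(16/3, 33/4)
obs 11: x=1 → posterior Beta(19/3, 33/4)
obs 12: x=0 → posterior Beta(19/3, 37/4)
obs 13: x=1 → posterior Beta(22/3, 37/4)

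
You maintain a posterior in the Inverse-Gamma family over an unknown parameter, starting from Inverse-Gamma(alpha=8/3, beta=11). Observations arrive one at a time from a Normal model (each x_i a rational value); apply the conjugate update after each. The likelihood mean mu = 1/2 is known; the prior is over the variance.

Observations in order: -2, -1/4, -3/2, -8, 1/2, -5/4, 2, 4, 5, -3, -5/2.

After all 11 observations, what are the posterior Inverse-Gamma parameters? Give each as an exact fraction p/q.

alpha=49/6, beta=1313/16

obs 1: x=-2 → posterior Inverse-Gamma(19/6, 113/8)
obs 2: x=-1/4 → posterior Inverse-Gamma(11/3, 461/32)
obs 3: x=-3/2 → posterior Inverse-Gamma(25/6, 525/32)
obs 4: x=-8 → posterior Inverse-Gamma(14/3, 1681/32)
obs 5: x=1/2 → posterior Inverse-Gamma(31/6, 1681/32)
obs 6: x=-5/4 → posterior Inverse-Gamma(17/3, 865/16)
obs 7: x=2 → posterior Inverse-Gamma(37/6, 883/16)
obs 8: x=4 → posterior Inverse-Gamma(20/3, 981/16)
obs 9: x=5 → posterior Inverse-Gamma(43/6, 1143/16)
obs 10: x=-3 → posterior Inverse-Gamma(23/3, 1241/16)
obs 11: x=-5/2 → posterior Inverse-Gamma(49/6, 1313/16)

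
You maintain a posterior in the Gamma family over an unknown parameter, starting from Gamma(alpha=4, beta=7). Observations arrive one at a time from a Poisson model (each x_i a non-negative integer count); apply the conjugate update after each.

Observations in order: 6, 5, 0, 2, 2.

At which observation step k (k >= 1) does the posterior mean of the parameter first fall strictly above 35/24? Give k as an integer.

obs 1: x=6 → posterior Gamma(10, 8)
obs 2: x=5 → posterior Gamma(15, 9)
obs 3: x=0 → posterior Gamma(15, 10)
obs 4: x=2 → posterior Gamma(17, 11)
obs 5: x=2 → posterior Gamma(19, 12)

k = 2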